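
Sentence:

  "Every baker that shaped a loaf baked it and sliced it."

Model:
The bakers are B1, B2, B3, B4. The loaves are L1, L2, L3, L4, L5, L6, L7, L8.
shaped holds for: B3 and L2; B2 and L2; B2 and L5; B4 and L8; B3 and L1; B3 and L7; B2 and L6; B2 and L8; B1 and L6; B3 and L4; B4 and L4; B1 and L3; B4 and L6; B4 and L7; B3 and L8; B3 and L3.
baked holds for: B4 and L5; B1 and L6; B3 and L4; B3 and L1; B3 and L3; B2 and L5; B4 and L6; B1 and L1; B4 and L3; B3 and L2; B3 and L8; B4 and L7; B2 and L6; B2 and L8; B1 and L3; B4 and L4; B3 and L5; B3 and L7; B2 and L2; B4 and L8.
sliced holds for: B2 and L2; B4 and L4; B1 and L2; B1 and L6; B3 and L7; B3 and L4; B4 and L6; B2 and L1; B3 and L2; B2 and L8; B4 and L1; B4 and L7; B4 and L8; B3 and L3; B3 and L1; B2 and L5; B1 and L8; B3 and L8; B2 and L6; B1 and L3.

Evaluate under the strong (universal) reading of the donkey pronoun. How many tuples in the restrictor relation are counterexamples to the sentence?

"it" takes "a loaf" as antecedent — a donkey pronoun bound across the clause boundary.
Strong reading: for every (b,l) with shaped(b,l), baked(b,l) ∧ sliced(b,l).
Restrictor pairs: (B1,L3) ✓  (B1,L6) ✓  (B2,L2) ✓  (B2,L5) ✓  (B2,L6) ✓  (B2,L8) ✓  (B3,L1) ✓  (B3,L2) ✓  (B3,L3) ✓  (B3,L4) ✓  (B3,L7) ✓  (B3,L8) ✓  (B4,L4) ✓  (B4,L6) ✓  (B4,L7) ✓  (B4,L8) ✓
Counterexamples (restrictor pairs failing the scope): 0.

0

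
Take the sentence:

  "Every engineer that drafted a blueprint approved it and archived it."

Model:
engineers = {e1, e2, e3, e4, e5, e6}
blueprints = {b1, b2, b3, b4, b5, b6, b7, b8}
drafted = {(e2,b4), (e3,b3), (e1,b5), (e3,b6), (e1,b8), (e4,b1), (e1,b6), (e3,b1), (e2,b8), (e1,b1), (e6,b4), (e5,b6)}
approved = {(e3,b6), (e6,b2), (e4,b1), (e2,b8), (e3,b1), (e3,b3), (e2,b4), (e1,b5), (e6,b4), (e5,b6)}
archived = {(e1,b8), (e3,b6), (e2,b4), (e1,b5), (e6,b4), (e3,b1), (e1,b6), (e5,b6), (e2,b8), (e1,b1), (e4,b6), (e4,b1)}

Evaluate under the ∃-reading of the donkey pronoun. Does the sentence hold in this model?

"it" takes "a blueprint" as antecedent — a donkey pronoun bound across the clause boundary.
Weak reading: every engineer e with some drafted-blueprint has at least one drafted-blueprint b such that approved(e,b) ∧ archived(e,b).
Per engineer: e1:✓  e2:✓  e3:✓  e4:✓  e5:✓  e6:✓
Every engineer in the restrictor has a witness.

True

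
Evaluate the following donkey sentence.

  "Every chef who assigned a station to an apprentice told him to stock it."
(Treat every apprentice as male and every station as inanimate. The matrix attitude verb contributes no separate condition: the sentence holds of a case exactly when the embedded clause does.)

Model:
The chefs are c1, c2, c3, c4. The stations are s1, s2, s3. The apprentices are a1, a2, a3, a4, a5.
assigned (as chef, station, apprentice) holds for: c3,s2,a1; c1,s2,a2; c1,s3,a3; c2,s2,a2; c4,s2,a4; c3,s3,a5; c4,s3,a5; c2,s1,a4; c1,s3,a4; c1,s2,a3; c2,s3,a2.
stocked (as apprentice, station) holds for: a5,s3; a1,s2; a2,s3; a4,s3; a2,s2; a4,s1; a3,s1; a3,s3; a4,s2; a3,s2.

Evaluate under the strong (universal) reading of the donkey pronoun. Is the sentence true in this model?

"him" takes "an apprentice" as antecedent and "it" takes "a station"; both are donkey pronouns co-varying with the restrictor.
Strong reading: for every (c,s,a) with assigned(c,s,a), stocked(a,s).
Restrictor triples: (c1,s2,a2)→stocked(a2,s2) ✓  (c1,s2,a3)→stocked(a3,s2) ✓  (c1,s3,a3)→stocked(a3,s3) ✓  (c1,s3,a4)→stocked(a4,s3) ✓  (c2,s1,a4)→stocked(a4,s1) ✓  (c2,s2,a2)→stocked(a2,s2) ✓  (c2,s3,a2)→stocked(a2,s3) ✓  (c3,s2,a1)→stocked(a1,s2) ✓  (c3,s3,a5)→stocked(a5,s3) ✓  (c4,s2,a4)→stocked(a4,s2) ✓  (c4,s3,a5)→stocked(a5,s3) ✓
Every restrictor triple satisfies the scope.

True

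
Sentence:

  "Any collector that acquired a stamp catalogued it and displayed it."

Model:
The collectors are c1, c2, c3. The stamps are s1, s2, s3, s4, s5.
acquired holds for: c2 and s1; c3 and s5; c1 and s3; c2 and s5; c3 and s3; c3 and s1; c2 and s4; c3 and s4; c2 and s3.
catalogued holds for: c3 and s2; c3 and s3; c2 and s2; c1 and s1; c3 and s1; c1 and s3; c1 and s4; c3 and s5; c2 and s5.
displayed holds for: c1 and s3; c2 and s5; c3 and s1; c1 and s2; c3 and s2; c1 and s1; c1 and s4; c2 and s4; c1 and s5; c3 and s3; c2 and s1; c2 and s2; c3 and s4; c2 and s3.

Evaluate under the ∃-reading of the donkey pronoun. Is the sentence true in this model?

"it" takes "a stamp" as antecedent — a donkey pronoun bound across the clause boundary.
Weak reading: every collector c with some acquired-stamp has at least one acquired-stamp s such that catalogued(c,s) ∧ displayed(c,s).
Per collector: c1:✓  c2:✓  c3:✓
Every collector in the restrictor has a witness.

True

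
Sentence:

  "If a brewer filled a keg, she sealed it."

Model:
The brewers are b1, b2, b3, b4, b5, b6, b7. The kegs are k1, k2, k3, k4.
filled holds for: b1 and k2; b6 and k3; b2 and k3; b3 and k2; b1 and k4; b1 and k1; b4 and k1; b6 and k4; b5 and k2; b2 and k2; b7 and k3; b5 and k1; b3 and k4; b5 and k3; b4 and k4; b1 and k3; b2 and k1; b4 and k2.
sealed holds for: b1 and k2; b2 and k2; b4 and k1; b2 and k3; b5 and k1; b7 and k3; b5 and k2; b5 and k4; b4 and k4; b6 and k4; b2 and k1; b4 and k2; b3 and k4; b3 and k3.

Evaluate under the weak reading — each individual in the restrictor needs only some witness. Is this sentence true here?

"it" takes "a keg" as antecedent — a donkey pronoun bound across the clause boundary.
Weak reading: every brewer b with some filled-keg has at least one filled-keg k such that sealed(b,k).
Per brewer: b1:✓  b2:✓  b3:✓  b4:✓  b5:✓  b6:✓  b7:✓
Every brewer in the restrictor has a witness.

True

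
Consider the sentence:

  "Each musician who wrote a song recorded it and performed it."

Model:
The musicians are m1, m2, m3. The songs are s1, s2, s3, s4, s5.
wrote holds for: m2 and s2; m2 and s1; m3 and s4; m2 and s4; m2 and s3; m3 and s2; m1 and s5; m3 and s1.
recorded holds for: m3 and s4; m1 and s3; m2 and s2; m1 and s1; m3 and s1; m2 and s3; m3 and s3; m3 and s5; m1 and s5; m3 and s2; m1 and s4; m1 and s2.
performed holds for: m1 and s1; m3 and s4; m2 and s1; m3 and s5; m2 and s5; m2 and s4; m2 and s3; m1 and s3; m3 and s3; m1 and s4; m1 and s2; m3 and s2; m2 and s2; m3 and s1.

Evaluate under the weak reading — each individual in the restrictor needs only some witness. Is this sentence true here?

"it" takes "a song" as antecedent — a donkey pronoun bound across the clause boundary.
Weak reading: every musician m with some wrote-song has at least one wrote-song s such that recorded(m,s) ∧ performed(m,s).
Per musician: m1:✗  m2:✓  m3:✓
m1 has no witness among its wrote-songs.

False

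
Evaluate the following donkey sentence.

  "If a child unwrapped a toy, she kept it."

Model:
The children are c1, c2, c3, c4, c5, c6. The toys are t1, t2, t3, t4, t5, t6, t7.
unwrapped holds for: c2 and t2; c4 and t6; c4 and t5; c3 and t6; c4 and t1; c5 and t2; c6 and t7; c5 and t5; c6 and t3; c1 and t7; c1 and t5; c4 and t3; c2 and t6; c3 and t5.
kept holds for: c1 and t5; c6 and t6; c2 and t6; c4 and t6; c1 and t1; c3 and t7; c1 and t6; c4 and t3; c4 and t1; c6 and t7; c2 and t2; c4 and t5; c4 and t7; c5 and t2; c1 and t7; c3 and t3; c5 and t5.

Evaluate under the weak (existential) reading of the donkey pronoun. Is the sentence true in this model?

False

"it" takes "a toy" as antecedent — a donkey pronoun bound across the clause boundary.
Weak reading: every child c with some unwrapped-toy has at least one unwrapped-toy t such that kept(c,t).
Per child: c1:✓  c2:✓  c3:✗  c4:✓  c5:✓  c6:✓
c3 has no witness among its unwrapped-toys.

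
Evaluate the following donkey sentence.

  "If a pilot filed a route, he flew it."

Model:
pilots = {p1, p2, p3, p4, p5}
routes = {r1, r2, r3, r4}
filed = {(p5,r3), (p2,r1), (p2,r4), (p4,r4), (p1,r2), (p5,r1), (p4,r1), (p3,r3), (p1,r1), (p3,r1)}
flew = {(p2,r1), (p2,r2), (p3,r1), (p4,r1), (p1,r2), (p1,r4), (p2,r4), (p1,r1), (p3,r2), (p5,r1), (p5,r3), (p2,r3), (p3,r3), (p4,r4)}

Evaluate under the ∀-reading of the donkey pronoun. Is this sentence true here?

True

"it" takes "a route" as antecedent — a donkey pronoun bound across the clause boundary.
Strong reading: for every (p,r) with filed(p,r), flew(p,r).
Restrictor pairs: (p1,r1) ✓  (p1,r2) ✓  (p2,r1) ✓  (p2,r4) ✓  (p3,r1) ✓  (p3,r3) ✓  (p4,r1) ✓  (p4,r4) ✓  (p5,r1) ✓  (p5,r3) ✓
Every restrictor pair satisfies the scope.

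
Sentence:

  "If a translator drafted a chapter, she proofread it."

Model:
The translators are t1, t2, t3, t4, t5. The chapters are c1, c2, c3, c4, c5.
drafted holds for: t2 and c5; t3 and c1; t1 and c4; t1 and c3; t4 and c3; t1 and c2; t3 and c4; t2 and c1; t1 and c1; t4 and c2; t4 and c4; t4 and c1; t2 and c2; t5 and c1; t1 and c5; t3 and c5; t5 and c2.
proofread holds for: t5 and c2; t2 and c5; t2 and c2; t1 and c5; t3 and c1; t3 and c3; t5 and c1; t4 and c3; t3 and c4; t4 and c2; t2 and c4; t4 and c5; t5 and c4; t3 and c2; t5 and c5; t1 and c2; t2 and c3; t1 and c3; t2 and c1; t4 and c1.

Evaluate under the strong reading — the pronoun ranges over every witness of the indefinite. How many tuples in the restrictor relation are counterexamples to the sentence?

"it" takes "a chapter" as antecedent — a donkey pronoun bound across the clause boundary.
Strong reading: for every (t,c) with drafted(t,c), proofread(t,c).
Restrictor pairs: (t1,c1) ✗  (t1,c2) ✓  (t1,c3) ✓  (t1,c4) ✗  (t1,c5) ✓  (t2,c1) ✓  (t2,c2) ✓  (t2,c5) ✓  (t3,c1) ✓  (t3,c4) ✓  (t3,c5) ✗  (t4,c1) ✓  (t4,c2) ✓  (t4,c3) ✓  (t4,c4) ✗  (t5,c1) ✓  (t5,c2) ✓
Counterexamples (restrictor pairs failing the scope): 4.

4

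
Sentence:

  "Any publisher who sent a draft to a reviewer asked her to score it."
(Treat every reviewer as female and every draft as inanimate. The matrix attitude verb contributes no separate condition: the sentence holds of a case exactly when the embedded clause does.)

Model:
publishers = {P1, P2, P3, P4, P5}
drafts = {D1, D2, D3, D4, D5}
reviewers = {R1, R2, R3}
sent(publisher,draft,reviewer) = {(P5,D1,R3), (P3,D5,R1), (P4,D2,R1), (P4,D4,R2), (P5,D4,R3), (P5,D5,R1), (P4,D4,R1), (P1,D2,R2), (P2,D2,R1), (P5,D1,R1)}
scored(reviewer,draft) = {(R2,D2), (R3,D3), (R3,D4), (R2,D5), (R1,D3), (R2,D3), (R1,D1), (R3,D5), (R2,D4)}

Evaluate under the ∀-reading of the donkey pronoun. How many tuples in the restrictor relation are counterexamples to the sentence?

6

"her" takes "a reviewer" as antecedent and "it" takes "a draft"; both are donkey pronouns co-varying with the restrictor.
Strong reading: for every (p,d,r) with sent(p,d,r), scored(r,d).
Restrictor triples: (P1,D2,R2)→scored(R2,D2) ✓  (P2,D2,R1)→scored(R1,D2) ✗  (P3,D5,R1)→scored(R1,D5) ✗  (P4,D2,R1)→scored(R1,D2) ✗  (P4,D4,R1)→scored(R1,D4) ✗  (P4,D4,R2)→scored(R2,D4) ✓  (P5,D1,R1)→scored(R1,D1) ✓  (P5,D1,R3)→scored(R3,D1) ✗  (P5,D4,R3)→scored(R3,D4) ✓  (P5,D5,R1)→scored(R1,D5) ✗
Counterexamples (restrictor triples failing the scope): 6.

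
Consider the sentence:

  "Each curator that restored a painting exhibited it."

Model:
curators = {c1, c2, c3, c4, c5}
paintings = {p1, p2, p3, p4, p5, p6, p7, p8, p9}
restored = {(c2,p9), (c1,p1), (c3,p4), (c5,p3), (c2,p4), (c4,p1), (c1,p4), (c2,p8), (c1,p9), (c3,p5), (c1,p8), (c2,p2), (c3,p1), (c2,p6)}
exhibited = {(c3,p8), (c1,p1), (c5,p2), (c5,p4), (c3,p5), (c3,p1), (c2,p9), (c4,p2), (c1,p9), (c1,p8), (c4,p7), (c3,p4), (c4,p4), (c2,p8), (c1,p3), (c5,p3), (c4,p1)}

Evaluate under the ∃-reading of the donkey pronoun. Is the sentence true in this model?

"it" takes "a painting" as antecedent — a donkey pronoun bound across the clause boundary.
Weak reading: every curator c with some restored-painting has at least one restored-painting p such that exhibited(c,p).
Per curator: c1:✓  c2:✓  c3:✓  c4:✓  c5:✓
Every curator in the restrictor has a witness.

True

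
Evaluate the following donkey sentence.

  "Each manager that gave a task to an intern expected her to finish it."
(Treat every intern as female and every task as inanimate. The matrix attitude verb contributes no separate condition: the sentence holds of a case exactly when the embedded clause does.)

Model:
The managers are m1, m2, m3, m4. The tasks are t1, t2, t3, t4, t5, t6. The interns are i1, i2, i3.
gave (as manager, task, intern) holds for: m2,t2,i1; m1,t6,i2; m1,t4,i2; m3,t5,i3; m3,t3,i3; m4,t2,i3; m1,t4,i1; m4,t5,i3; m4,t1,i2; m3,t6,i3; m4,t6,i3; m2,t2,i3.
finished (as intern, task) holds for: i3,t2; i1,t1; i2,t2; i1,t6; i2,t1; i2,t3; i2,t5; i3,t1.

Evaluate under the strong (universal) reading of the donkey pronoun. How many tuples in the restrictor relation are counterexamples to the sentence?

9

"her" takes "an intern" as antecedent and "it" takes "a task"; both are donkey pronouns co-varying with the restrictor.
Strong reading: for every (m,t,i) with gave(m,t,i), finished(i,t).
Restrictor triples: (m1,t4,i1)→finished(i1,t4) ✗  (m1,t4,i2)→finished(i2,t4) ✗  (m1,t6,i2)→finished(i2,t6) ✗  (m2,t2,i1)→finished(i1,t2) ✗  (m2,t2,i3)→finished(i3,t2) ✓  (m3,t3,i3)→finished(i3,t3) ✗  (m3,t5,i3)→finished(i3,t5) ✗  (m3,t6,i3)→finished(i3,t6) ✗  (m4,t1,i2)→finished(i2,t1) ✓  (m4,t2,i3)→finished(i3,t2) ✓  (m4,t5,i3)→finished(i3,t5) ✗  (m4,t6,i3)→finished(i3,t6) ✗
Counterexamples (restrictor triples failing the scope): 9.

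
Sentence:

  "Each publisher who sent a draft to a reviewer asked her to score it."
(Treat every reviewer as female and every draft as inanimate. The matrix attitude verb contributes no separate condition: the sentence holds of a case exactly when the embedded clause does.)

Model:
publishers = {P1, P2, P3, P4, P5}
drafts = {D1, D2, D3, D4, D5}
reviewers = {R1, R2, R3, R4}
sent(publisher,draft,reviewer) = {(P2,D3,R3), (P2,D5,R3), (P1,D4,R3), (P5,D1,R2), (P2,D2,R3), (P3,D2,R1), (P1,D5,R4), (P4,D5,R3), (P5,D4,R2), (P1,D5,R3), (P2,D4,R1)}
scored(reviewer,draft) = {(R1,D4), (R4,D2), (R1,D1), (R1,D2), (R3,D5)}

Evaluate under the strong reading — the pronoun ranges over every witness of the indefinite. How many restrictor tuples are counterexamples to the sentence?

"her" takes "a reviewer" as antecedent and "it" takes "a draft"; both are donkey pronouns co-varying with the restrictor.
Strong reading: for every (p,d,r) with sent(p,d,r), scored(r,d).
Restrictor triples: (P1,D4,R3)→scored(R3,D4) ✗  (P1,D5,R3)→scored(R3,D5) ✓  (P1,D5,R4)→scored(R4,D5) ✗  (P2,D2,R3)→scored(R3,D2) ✗  (P2,D3,R3)→scored(R3,D3) ✗  (P2,D4,R1)→scored(R1,D4) ✓  (P2,D5,R3)→scored(R3,D5) ✓  (P3,D2,R1)→scored(R1,D2) ✓  (P4,D5,R3)→scored(R3,D5) ✓  (P5,D1,R2)→scored(R2,D1) ✗  (P5,D4,R2)→scored(R2,D4) ✗
Counterexamples (restrictor triples failing the scope): 6.

6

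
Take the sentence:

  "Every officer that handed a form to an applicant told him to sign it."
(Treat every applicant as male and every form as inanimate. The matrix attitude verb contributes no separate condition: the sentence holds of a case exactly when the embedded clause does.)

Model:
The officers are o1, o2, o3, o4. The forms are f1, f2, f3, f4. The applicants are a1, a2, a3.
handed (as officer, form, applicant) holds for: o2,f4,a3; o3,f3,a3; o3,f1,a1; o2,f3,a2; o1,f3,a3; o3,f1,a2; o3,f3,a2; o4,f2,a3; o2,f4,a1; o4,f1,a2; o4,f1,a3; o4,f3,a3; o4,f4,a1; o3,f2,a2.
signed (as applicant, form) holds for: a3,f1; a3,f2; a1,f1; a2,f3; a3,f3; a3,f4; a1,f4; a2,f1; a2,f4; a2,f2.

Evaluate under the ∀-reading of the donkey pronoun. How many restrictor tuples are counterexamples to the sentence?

0

"him" takes "an applicant" as antecedent and "it" takes "a form"; both are donkey pronouns co-varying with the restrictor.
Strong reading: for every (o,f,a) with handed(o,f,a), signed(a,f).
Restrictor triples: (o1,f3,a3)→signed(a3,f3) ✓  (o2,f3,a2)→signed(a2,f3) ✓  (o2,f4,a1)→signed(a1,f4) ✓  (o2,f4,a3)→signed(a3,f4) ✓  (o3,f1,a1)→signed(a1,f1) ✓  (o3,f1,a2)→signed(a2,f1) ✓  (o3,f2,a2)→signed(a2,f2) ✓  (o3,f3,a2)→signed(a2,f3) ✓  (o3,f3,a3)→signed(a3,f3) ✓  (o4,f1,a2)→signed(a2,f1) ✓  (o4,f1,a3)→signed(a3,f1) ✓  (o4,f2,a3)→signed(a3,f2) ✓  (o4,f3,a3)→signed(a3,f3) ✓  (o4,f4,a1)→signed(a1,f4) ✓
Counterexamples (restrictor triples failing the scope): 0.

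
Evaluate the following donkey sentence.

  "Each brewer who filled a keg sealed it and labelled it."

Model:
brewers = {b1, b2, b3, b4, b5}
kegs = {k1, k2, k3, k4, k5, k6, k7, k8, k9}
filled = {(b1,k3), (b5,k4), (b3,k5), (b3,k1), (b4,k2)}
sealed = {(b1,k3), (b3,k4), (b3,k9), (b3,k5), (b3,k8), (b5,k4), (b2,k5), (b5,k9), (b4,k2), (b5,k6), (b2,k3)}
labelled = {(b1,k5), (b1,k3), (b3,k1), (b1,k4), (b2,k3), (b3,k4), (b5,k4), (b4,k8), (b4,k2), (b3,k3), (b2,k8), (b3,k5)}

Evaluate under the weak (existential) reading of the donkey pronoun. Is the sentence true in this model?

"it" takes "a keg" as antecedent — a donkey pronoun bound across the clause boundary.
Weak reading: every brewer b with some filled-keg has at least one filled-keg k such that sealed(b,k) ∧ labelled(b,k).
Per brewer: b1:✓  b3:✓  b4:✓  b5:✓
Every brewer in the restrictor has a witness.

True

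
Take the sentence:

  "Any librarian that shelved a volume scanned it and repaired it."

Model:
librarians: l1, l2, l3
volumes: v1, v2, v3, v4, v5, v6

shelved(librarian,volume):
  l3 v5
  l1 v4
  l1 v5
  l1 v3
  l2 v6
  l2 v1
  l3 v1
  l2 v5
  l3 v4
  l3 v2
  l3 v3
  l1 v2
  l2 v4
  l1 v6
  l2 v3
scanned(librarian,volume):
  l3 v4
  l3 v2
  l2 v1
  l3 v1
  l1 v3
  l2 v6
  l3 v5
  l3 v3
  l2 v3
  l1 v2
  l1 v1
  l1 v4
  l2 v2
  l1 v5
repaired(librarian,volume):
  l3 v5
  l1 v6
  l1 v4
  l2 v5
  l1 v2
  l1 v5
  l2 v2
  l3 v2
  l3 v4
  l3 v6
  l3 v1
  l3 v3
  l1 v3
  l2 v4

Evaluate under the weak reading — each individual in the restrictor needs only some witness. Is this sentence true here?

False

"it" takes "a volume" as antecedent — a donkey pronoun bound across the clause boundary.
Weak reading: every librarian l with some shelved-volume has at least one shelved-volume v such that scanned(l,v) ∧ repaired(l,v).
Per librarian: l1:✓  l2:✗  l3:✓
l2 has no witness among its shelved-volumes.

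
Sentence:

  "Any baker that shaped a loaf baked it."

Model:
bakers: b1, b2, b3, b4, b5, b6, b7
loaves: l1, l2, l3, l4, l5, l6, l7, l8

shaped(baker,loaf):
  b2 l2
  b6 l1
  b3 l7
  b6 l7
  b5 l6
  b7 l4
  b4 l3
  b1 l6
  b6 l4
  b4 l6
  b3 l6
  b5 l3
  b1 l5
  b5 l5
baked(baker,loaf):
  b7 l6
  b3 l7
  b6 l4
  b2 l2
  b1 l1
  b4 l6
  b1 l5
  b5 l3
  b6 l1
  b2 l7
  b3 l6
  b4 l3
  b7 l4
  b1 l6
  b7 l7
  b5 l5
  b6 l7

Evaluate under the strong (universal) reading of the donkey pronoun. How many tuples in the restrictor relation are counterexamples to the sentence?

"it" takes "a loaf" as antecedent — a donkey pronoun bound across the clause boundary.
Strong reading: for every (b,l) with shaped(b,l), baked(b,l).
Restrictor pairs: (b1,l5) ✓  (b1,l6) ✓  (b2,l2) ✓  (b3,l6) ✓  (b3,l7) ✓  (b4,l3) ✓  (b4,l6) ✓  (b5,l3) ✓  (b5,l5) ✓  (b5,l6) ✗  (b6,l1) ✓  (b6,l4) ✓  (b6,l7) ✓  (b7,l4) ✓
Counterexamples (restrictor pairs failing the scope): 1.

1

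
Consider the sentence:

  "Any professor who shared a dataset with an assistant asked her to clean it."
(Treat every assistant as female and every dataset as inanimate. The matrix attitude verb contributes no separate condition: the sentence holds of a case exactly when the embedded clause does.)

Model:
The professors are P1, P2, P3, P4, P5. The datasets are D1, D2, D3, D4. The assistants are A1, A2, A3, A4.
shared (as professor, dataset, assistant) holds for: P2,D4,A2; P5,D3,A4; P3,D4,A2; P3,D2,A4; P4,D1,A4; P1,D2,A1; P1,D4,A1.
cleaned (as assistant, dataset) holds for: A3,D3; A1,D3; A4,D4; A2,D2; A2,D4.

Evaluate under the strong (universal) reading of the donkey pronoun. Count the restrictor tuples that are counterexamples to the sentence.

5

"her" takes "an assistant" as antecedent and "it" takes "a dataset"; both are donkey pronouns co-varying with the restrictor.
Strong reading: for every (p,d,a) with shared(p,d,a), cleaned(a,d).
Restrictor triples: (P1,D2,A1)→cleaned(A1,D2) ✗  (P1,D4,A1)→cleaned(A1,D4) ✗  (P2,D4,A2)→cleaned(A2,D4) ✓  (P3,D2,A4)→cleaned(A4,D2) ✗  (P3,D4,A2)→cleaned(A2,D4) ✓  (P4,D1,A4)→cleaned(A4,D1) ✗  (P5,D3,A4)→cleaned(A4,D3) ✗
Counterexamples (restrictor triples failing the scope): 5.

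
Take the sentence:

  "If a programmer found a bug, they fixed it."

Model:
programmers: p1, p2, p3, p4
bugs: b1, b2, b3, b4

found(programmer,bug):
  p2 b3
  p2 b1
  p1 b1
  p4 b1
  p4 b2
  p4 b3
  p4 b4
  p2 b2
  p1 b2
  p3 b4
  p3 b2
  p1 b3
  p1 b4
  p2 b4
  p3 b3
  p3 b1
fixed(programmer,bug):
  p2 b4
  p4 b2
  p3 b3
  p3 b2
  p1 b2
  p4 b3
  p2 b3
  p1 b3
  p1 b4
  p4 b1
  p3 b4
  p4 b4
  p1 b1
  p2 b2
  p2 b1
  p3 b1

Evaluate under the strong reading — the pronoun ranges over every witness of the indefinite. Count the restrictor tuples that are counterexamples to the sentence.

0

"it" takes "a bug" as antecedent — a donkey pronoun bound across the clause boundary.
Strong reading: for every (p,b) with found(p,b), fixed(p,b).
Restrictor pairs: (p1,b1) ✓  (p1,b2) ✓  (p1,b3) ✓  (p1,b4) ✓  (p2,b1) ✓  (p2,b2) ✓  (p2,b3) ✓  (p2,b4) ✓  (p3,b1) ✓  (p3,b2) ✓  (p3,b3) ✓  (p3,b4) ✓  (p4,b1) ✓  (p4,b2) ✓  (p4,b3) ✓  (p4,b4) ✓
Counterexamples (restrictor pairs failing the scope): 0.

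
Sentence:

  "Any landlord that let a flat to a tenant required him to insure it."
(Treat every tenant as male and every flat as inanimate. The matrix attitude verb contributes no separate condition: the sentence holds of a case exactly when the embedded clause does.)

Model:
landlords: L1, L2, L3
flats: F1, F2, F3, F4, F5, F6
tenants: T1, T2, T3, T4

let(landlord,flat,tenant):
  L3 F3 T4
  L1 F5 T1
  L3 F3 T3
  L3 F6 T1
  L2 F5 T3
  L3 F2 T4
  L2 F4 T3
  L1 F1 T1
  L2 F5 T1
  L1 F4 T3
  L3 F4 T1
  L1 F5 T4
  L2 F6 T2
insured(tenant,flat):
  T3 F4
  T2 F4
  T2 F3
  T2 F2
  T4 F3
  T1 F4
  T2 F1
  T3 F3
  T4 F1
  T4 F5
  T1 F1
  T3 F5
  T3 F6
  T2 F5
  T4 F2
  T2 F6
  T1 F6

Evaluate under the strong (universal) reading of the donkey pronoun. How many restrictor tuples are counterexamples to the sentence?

"him" takes "a tenant" as antecedent and "it" takes "a flat"; both are donkey pronouns co-varying with the restrictor.
Strong reading: for every (l,f,t) with let(l,f,t), insured(t,f).
Restrictor triples: (L1,F1,T1)→insured(T1,F1) ✓  (L1,F4,T3)→insured(T3,F4) ✓  (L1,F5,T1)→insured(T1,F5) ✗  (L1,F5,T4)→insured(T4,F5) ✓  (L2,F4,T3)→insured(T3,F4) ✓  (L2,F5,T1)→insured(T1,F5) ✗  (L2,F5,T3)→insured(T3,F5) ✓  (L2,F6,T2)→insured(T2,F6) ✓  (L3,F2,T4)→insured(T4,F2) ✓  (L3,F3,T3)→insured(T3,F3) ✓  (L3,F3,T4)→insured(T4,F3) ✓  (L3,F4,T1)→insured(T1,F4) ✓  (L3,F6,T1)→insured(T1,F6) ✓
Counterexamples (restrictor triples failing the scope): 2.

2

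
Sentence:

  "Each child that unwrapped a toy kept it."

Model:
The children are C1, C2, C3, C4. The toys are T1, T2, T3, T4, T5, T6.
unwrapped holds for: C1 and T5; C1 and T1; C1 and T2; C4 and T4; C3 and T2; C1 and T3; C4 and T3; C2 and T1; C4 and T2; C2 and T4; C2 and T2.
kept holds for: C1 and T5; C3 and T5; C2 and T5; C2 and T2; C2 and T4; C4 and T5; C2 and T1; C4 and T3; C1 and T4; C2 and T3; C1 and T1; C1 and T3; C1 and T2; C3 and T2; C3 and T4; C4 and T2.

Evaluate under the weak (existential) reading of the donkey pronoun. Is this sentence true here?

True

"it" takes "a toy" as antecedent — a donkey pronoun bound across the clause boundary.
Weak reading: every child c with some unwrapped-toy has at least one unwrapped-toy t such that kept(c,t).
Per child: C1:✓  C2:✓  C3:✓  C4:✓
Every child in the restrictor has a witness.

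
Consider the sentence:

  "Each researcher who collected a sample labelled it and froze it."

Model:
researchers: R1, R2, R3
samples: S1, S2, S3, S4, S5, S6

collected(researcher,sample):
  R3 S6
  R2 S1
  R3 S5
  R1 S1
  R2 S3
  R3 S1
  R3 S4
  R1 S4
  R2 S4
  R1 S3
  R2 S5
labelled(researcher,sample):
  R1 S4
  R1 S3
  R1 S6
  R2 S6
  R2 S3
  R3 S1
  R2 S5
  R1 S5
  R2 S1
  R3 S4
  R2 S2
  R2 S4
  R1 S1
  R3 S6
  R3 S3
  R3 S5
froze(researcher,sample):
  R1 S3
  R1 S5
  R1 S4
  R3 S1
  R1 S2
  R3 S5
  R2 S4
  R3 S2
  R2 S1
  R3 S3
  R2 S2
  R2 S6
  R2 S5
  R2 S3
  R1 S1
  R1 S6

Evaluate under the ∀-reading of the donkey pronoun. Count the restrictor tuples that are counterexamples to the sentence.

"it" takes "a sample" as antecedent — a donkey pronoun bound across the clause boundary.
Strong reading: for every (r,s) with collected(r,s), labelled(r,s) ∧ froze(r,s).
Restrictor pairs: (R1,S1) ✓  (R1,S3) ✓  (R1,S4) ✓  (R2,S1) ✓  (R2,S3) ✓  (R2,S4) ✓  (R2,S5) ✓  (R3,S1) ✓  (R3,S4) ✗  (R3,S5) ✓  (R3,S6) ✗
Counterexamples (restrictor pairs failing the scope): 2.

2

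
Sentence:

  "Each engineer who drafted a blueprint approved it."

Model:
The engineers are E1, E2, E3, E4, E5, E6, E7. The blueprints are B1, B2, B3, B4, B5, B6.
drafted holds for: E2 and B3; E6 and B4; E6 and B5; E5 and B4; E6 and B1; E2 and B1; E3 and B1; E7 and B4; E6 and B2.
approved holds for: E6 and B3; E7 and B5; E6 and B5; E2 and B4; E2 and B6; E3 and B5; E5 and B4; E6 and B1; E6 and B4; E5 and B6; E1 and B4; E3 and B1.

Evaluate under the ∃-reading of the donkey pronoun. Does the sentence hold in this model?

"it" takes "a blueprint" as antecedent — a donkey pronoun bound across the clause boundary.
Weak reading: every engineer e with some drafted-blueprint has at least one drafted-blueprint b such that approved(e,b).
Per engineer: E2:✗  E3:✓  E5:✓  E6:✓  E7:✗
E2 has no witness among its drafted-blueprints.

False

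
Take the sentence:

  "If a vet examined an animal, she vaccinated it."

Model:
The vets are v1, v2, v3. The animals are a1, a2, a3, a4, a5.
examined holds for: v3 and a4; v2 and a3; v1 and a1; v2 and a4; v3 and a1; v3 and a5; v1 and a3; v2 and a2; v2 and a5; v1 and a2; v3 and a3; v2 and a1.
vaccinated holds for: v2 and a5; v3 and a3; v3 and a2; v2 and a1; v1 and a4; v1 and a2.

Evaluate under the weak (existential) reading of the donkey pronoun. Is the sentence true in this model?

"it" takes "an animal" as antecedent — a donkey pronoun bound across the clause boundary.
Weak reading: every vet v with some examined-animal has at least one examined-animal a such that vaccinated(v,a).
Per vet: v1:✓  v2:✓  v3:✓
Every vet in the restrictor has a witness.

True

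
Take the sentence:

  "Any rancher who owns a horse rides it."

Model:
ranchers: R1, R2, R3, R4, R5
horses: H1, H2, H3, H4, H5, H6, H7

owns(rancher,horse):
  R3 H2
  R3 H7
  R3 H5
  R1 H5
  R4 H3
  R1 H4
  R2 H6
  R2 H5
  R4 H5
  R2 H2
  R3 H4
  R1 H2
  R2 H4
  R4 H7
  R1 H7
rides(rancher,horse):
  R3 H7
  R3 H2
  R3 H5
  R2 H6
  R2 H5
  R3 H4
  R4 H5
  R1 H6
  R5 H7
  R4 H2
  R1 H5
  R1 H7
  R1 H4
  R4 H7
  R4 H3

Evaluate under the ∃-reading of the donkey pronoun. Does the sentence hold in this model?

True

"it" takes "a horse" as antecedent — a donkey pronoun bound across the clause boundary.
Weak reading: every rancher r with some owns-horse has at least one owns-horse h such that rides(r,h).
Per rancher: R1:✓  R2:✓  R3:✓  R4:✓
Every rancher in the restrictor has a witness.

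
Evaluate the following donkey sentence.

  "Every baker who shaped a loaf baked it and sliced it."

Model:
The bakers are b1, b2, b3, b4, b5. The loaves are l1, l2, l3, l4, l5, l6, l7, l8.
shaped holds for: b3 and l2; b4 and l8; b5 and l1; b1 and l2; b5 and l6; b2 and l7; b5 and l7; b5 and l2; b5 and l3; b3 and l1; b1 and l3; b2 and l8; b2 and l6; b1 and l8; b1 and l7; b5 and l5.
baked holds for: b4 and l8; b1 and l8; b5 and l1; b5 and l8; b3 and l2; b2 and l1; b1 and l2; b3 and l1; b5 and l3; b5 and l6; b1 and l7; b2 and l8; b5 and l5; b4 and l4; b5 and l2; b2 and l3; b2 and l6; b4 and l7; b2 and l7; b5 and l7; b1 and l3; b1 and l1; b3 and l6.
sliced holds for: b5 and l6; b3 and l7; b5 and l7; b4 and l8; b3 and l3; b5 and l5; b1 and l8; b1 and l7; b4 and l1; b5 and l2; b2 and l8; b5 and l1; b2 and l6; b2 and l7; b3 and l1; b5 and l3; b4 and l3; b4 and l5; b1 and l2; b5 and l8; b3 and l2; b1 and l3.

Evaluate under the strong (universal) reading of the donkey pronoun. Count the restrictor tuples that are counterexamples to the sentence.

0

"it" takes "a loaf" as antecedent — a donkey pronoun bound across the clause boundary.
Strong reading: for every (b,l) with shaped(b,l), baked(b,l) ∧ sliced(b,l).
Restrictor pairs: (b1,l2) ✓  (b1,l3) ✓  (b1,l7) ✓  (b1,l8) ✓  (b2,l6) ✓  (b2,l7) ✓  (b2,l8) ✓  (b3,l1) ✓  (b3,l2) ✓  (b4,l8) ✓  (b5,l1) ✓  (b5,l2) ✓  (b5,l3) ✓  (b5,l5) ✓  (b5,l6) ✓  (b5,l7) ✓
Counterexamples (restrictor pairs failing the scope): 0.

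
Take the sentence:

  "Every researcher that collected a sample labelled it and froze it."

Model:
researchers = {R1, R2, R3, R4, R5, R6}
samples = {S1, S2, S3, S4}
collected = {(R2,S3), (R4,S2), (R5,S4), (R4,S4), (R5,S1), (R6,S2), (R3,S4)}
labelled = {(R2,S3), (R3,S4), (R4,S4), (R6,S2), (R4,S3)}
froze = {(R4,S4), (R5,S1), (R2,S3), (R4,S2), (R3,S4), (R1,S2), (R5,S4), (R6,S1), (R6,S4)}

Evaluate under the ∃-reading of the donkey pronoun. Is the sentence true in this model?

"it" takes "a sample" as antecedent — a donkey pronoun bound across the clause boundary.
Weak reading: every researcher r with some collected-sample has at least one collected-sample s such that labelled(r,s) ∧ froze(r,s).
Per researcher: R2:✓  R3:✓  R4:✓  R5:✗  R6:✗
R5 has no witness among its collected-samples.

False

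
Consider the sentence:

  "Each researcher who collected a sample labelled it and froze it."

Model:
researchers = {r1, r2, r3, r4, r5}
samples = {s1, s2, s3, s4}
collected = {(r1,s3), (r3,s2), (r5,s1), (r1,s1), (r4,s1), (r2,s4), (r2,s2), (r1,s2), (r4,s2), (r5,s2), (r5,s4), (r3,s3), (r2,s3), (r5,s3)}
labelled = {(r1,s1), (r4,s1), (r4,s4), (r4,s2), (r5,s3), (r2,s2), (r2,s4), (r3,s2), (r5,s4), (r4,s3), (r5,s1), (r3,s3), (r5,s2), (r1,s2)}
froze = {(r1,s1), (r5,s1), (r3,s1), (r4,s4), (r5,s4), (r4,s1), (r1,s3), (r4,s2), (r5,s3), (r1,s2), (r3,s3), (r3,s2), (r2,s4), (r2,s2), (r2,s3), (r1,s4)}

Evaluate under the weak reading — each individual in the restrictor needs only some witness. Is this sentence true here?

"it" takes "a sample" as antecedent — a donkey pronoun bound across the clause boundary.
Weak reading: every researcher r with some collected-sample has at least one collected-sample s such that labelled(r,s) ∧ froze(r,s).
Per researcher: r1:✓  r2:✓  r3:✓  r4:✓  r5:✓
Every researcher in the restrictor has a witness.

True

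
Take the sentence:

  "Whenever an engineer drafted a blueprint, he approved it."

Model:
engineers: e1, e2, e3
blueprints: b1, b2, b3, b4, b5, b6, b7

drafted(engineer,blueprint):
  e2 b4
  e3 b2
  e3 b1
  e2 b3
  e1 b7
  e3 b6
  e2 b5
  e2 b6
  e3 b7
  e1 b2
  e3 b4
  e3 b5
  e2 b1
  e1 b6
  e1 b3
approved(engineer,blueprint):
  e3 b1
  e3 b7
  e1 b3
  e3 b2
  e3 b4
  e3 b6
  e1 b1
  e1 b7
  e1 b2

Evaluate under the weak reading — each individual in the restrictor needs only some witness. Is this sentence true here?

False

"it" takes "a blueprint" as antecedent — a donkey pronoun bound across the clause boundary.
Weak reading: every engineer e with some drafted-blueprint has at least one drafted-blueprint b such that approved(e,b).
Per engineer: e1:✓  e2:✗  e3:✓
e2 has no witness among its drafted-blueprints.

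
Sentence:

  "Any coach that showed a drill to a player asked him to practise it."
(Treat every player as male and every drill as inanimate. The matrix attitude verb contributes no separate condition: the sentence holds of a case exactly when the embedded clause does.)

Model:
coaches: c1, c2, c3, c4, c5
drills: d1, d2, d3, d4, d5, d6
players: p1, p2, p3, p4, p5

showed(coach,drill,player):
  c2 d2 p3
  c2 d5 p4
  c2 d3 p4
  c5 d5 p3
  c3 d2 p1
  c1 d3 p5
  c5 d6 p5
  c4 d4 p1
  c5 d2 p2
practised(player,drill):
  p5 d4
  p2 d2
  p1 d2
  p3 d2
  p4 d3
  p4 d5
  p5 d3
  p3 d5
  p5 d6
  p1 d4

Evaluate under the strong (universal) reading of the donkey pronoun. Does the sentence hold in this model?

"him" takes "a player" as antecedent and "it" takes "a drill"; both are donkey pronouns co-varying with the restrictor.
Strong reading: for every (c,d,p) with showed(c,d,p), practised(p,d).
Restrictor triples: (c1,d3,p5)→practised(p5,d3) ✓  (c2,d2,p3)→practised(p3,d2) ✓  (c2,d3,p4)→practised(p4,d3) ✓  (c2,d5,p4)→practised(p4,d5) ✓  (c3,d2,p1)→practised(p1,d2) ✓  (c4,d4,p1)→practised(p1,d4) ✓  (c5,d2,p2)→practised(p2,d2) ✓  (c5,d5,p3)→practised(p3,d5) ✓  (c5,d6,p5)→practised(p5,d6) ✓
Every restrictor triple satisfies the scope.

True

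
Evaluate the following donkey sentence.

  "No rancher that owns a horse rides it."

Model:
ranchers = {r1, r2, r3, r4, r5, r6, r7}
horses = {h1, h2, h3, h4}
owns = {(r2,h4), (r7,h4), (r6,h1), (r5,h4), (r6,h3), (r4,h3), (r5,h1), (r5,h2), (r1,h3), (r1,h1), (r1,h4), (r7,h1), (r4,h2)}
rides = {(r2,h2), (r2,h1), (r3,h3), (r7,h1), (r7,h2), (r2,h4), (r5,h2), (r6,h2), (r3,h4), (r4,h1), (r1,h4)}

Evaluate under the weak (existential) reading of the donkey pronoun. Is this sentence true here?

False

"it" takes "a horse" as antecedent — a donkey pronoun bound across the clause boundary.
Truth condition: for no (r,h) with owns(r,h) does rides(r,h) hold.
Restrictor pairs — does the scope hold? (r1,h1):fails  (r1,h3):fails  (r1,h4):holds  (r2,h4):holds  (r4,h2):fails  (r4,h3):fails  (r5,h1):fails  (r5,h2):holds  (r5,h4):fails  (r6,h1):fails  (r6,h3):fails  (r7,h1):holds  (r7,h4):fails
Scope holds for 4 pair(s), so the sentence is false.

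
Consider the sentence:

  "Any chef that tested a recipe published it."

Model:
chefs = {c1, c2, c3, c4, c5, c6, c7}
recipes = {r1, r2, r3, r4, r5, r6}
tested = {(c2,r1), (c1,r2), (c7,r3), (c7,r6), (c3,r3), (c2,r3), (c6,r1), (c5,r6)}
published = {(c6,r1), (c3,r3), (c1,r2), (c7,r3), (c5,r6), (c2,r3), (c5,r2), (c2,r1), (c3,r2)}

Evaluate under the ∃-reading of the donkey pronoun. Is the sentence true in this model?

"it" takes "a recipe" as antecedent — a donkey pronoun bound across the clause boundary.
Weak reading: every chef c with some tested-recipe has at least one tested-recipe r such that published(c,r).
Per chef: c1:✓  c2:✓  c3:✓  c5:✓  c6:✓  c7:✓
Every chef in the restrictor has a witness.

True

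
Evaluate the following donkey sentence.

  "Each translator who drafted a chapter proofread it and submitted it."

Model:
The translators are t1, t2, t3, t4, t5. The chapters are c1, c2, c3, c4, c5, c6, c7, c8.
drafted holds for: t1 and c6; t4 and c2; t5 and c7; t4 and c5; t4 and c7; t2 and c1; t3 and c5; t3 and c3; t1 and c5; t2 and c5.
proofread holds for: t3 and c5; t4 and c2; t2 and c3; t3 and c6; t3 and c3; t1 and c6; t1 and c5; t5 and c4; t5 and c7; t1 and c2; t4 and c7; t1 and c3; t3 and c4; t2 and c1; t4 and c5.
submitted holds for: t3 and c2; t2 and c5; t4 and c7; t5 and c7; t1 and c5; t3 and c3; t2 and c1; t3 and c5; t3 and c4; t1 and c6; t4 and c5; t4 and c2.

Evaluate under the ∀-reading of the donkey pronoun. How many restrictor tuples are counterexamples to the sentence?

1

"it" takes "a chapter" as antecedent — a donkey pronoun bound across the clause boundary.
Strong reading: for every (t,c) with drafted(t,c), proofread(t,c) ∧ submitted(t,c).
Restrictor pairs: (t1,c5) ✓  (t1,c6) ✓  (t2,c1) ✓  (t2,c5) ✗  (t3,c3) ✓  (t3,c5) ✓  (t4,c2) ✓  (t4,c5) ✓  (t4,c7) ✓  (t5,c7) ✓
Counterexamples (restrictor pairs failing the scope): 1.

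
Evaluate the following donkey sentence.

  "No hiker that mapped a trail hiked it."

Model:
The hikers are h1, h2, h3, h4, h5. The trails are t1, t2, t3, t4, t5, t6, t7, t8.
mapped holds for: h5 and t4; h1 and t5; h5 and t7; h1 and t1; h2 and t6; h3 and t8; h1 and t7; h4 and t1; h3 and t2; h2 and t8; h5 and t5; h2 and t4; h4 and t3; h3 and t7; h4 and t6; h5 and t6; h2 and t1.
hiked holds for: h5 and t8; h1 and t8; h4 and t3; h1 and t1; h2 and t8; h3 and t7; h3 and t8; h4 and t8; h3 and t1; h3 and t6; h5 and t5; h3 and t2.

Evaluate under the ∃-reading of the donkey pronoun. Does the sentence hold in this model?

False

"it" takes "a trail" as antecedent — a donkey pronoun bound across the clause boundary.
Truth condition: for no (h,t) with mapped(h,t) does hiked(h,t) hold.
Restrictor pairs — does the scope hold? (h1,t1):holds  (h1,t5):fails  (h1,t7):fails  (h2,t1):fails  (h2,t4):fails  (h2,t6):fails  (h2,t8):holds  (h3,t2):holds  (h3,t7):holds  (h3,t8):holds  (h4,t1):fails  (h4,t3):holds  (h4,t6):fails  (h5,t4):fails  (h5,t5):holds  (h5,t6):fails  (h5,t7):fails
Scope holds for 7 pair(s), so the sentence is false.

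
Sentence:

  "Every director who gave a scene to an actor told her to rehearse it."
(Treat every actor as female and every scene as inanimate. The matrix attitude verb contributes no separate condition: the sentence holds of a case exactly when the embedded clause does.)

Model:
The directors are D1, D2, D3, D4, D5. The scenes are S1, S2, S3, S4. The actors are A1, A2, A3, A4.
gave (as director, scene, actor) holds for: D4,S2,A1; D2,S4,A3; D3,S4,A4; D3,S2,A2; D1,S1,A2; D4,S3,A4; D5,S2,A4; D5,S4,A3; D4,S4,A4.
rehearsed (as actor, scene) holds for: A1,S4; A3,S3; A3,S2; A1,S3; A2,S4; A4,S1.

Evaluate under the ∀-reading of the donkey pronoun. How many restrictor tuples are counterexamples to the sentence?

"her" takes "an actor" as antecedent and "it" takes "a scene"; both are donkey pronouns co-varying with the restrictor.
Strong reading: for every (d,s,a) with gave(d,s,a), rehearsed(a,s).
Restrictor triples: (D1,S1,A2)→rehearsed(A2,S1) ✗  (D2,S4,A3)→rehearsed(A3,S4) ✗  (D3,S2,A2)→rehearsed(A2,S2) ✗  (D3,S4,A4)→rehearsed(A4,S4) ✗  (D4,S2,A1)→rehearsed(A1,S2) ✗  (D4,S3,A4)→rehearsed(A4,S3) ✗  (D4,S4,A4)→rehearsed(A4,S4) ✗  (D5,S2,A4)→rehearsed(A4,S2) ✗  (D5,S4,A3)→rehearsed(A3,S4) ✗
Counterexamples (restrictor triples failing the scope): 9.

9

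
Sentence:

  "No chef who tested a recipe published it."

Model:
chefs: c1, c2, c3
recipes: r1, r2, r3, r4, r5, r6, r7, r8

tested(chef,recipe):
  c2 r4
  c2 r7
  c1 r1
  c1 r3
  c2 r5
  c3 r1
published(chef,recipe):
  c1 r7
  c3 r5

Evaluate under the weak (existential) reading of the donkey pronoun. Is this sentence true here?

"it" takes "a recipe" as antecedent — a donkey pronoun bound across the clause boundary.
Truth condition: for no (c,r) with tested(c,r) does published(c,r) hold.
Restrictor pairs — does the scope hold? (c1,r1):fails  (c1,r3):fails  (c2,r4):fails  (c2,r5):fails  (c2,r7):fails  (c3,r1):fails
Scope holds for no restrictor pair, so the sentence is true.

True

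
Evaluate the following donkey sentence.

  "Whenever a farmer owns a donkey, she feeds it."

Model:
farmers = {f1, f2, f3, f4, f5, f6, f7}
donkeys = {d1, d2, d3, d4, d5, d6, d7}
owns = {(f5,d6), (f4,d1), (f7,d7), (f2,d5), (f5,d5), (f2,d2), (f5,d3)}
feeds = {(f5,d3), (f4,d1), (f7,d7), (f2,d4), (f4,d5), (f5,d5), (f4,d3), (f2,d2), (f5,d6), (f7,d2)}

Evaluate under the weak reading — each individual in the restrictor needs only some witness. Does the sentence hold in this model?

"it" takes "a donkey" as antecedent — a donkey pronoun bound across the clause boundary.
Weak reading: every farmer f with some owns-donkey has at least one owns-donkey d such that feeds(f,d).
Per farmer: f2:✓  f4:✓  f5:✓  f7:✓
Every farmer in the restrictor has a witness.

True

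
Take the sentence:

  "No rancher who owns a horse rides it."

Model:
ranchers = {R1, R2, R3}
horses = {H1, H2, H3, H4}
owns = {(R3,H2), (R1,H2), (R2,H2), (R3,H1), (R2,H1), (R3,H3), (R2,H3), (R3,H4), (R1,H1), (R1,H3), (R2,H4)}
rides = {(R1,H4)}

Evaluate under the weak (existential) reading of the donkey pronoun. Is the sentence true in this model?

"it" takes "a horse" as antecedent — a donkey pronoun bound across the clause boundary.
Truth condition: for no (r,h) with owns(r,h) does rides(r,h) hold.
Restrictor pairs — does the scope hold? (R1,H1):fails  (R1,H2):fails  (R1,H3):fails  (R2,H1):fails  (R2,H2):fails  (R2,H3):fails  (R2,H4):fails  (R3,H1):fails  (R3,H2):fails  (R3,H3):fails  (R3,H4):fails
Scope holds for no restrictor pair, so the sentence is true.

True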